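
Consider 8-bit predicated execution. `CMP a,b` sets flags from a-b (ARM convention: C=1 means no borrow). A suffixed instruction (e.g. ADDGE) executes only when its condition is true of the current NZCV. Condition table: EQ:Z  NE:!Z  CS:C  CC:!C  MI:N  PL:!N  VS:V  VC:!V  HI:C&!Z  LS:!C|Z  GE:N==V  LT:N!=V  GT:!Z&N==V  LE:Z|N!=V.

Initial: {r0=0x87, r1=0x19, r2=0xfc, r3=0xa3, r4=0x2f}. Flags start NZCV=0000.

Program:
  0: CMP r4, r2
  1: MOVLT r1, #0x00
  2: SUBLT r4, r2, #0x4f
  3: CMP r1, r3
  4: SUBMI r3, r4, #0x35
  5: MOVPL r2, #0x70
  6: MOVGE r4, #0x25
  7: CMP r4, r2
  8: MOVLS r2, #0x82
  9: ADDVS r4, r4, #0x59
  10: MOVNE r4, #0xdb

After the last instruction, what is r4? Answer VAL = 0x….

VAL = 0xdb

[0] flags=0000 → (cmp)
[1] flags=0000 LT?F → skip
[2] flags=0000 LT?F → skip
[3] flags=0000 → (cmp)
[4] flags=0000 MI?F → skip
[5] flags=0000 PL?T → r2=0x70
[6] flags=0000 GE?T → r4=0x25
[7] flags=1000 → (cmp)
[8] flags=1000 LS?T → r2=0x82
[9] flags=1000 VS?F → skip
[10] flags=1000 NE?T → r4=0xdb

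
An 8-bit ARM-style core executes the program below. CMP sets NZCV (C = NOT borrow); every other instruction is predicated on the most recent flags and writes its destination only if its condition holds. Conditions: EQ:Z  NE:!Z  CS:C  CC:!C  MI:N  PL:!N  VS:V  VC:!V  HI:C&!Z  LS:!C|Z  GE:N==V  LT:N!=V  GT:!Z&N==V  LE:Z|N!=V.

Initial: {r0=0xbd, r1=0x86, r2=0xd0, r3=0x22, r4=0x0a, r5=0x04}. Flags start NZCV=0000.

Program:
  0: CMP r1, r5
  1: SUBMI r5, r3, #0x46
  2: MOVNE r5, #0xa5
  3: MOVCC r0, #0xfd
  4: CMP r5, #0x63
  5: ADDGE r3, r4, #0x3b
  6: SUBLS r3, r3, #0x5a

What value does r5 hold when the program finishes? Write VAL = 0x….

VAL = 0xa5

0: ✓ CMP  NZCV=1010
1: ✓ SUBMI  r5←0xdc
2: ✓ MOVNE  r5←0xa5
3: · MOVCC
4: ✓ CMP  NZCV=0011
5: · ADDGE
6: · SUBLS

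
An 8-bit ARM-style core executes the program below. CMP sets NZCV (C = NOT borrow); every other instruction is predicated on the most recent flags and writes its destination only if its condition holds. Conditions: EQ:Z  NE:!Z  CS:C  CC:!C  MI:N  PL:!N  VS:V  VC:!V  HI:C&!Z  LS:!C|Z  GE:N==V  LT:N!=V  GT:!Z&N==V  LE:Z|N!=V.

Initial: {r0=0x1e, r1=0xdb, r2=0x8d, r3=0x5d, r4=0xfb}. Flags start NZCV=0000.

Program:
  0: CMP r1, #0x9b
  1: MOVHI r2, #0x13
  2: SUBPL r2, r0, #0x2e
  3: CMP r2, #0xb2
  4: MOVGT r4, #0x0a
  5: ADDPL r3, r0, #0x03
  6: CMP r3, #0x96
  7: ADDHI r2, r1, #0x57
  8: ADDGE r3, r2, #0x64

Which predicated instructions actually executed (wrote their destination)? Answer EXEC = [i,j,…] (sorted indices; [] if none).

0: ✓ CMP  NZCV=0010
1: ✓ MOVHI  r2←0x13
2: ✓ SUBPL  r2←0xf0
3: ✓ CMP  NZCV=0010
4: ✓ MOVGT  r4←0x0a
5: ✓ ADDPL  r3←0x21
6: ✓ CMP  NZCV=1001
7: · ADDHI
8: ✓ ADDGE  r3←0x54

EXEC = [1,2,4,5,8]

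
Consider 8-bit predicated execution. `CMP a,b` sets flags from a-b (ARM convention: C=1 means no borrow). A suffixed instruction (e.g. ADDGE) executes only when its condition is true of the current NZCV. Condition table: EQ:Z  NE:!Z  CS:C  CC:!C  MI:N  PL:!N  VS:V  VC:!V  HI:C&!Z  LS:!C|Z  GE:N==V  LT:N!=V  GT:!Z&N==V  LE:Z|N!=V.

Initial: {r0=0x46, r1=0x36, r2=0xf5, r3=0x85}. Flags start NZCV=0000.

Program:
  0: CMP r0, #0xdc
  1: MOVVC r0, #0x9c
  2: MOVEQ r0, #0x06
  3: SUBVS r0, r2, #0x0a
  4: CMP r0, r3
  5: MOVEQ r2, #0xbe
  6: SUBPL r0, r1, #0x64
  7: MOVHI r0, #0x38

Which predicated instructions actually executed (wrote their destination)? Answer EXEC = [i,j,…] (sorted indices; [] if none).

0: ✓ CMP  NZCV=0000
1: ✓ MOVVC  r0←0x9c
2: · MOVEQ
3: · SUBVS
4: ✓ CMP  NZCV=0010
5: · MOVEQ
6: ✓ SUBPL  r0←0xd2
7: ✓ MOVHI  r0←0x38

EXEC = [1,6,7]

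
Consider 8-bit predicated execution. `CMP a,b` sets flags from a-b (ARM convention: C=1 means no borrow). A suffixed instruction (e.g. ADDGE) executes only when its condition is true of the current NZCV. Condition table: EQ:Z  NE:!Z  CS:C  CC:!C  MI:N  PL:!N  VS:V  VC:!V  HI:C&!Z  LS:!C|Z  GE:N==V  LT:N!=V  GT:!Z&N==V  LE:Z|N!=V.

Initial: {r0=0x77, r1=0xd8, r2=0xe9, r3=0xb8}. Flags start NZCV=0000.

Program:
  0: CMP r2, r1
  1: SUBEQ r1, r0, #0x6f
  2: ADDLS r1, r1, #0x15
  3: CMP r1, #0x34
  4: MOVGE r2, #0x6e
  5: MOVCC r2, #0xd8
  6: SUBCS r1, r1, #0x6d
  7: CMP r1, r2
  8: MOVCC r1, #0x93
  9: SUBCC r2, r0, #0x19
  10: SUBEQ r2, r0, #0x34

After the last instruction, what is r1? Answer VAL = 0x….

VAL = 0x93

0: ✓ CMP  NZCV=0010
1: · SUBEQ
2: · ADDLS
3: ✓ CMP  NZCV=1010
4: · MOVGE
5: · MOVCC
6: ✓ SUBCS  r1←0x6b
7: ✓ CMP  NZCV=1001
8: ✓ MOVCC  r1←0x93
9: ✓ SUBCC  r2←0x5e
10: · SUBEQ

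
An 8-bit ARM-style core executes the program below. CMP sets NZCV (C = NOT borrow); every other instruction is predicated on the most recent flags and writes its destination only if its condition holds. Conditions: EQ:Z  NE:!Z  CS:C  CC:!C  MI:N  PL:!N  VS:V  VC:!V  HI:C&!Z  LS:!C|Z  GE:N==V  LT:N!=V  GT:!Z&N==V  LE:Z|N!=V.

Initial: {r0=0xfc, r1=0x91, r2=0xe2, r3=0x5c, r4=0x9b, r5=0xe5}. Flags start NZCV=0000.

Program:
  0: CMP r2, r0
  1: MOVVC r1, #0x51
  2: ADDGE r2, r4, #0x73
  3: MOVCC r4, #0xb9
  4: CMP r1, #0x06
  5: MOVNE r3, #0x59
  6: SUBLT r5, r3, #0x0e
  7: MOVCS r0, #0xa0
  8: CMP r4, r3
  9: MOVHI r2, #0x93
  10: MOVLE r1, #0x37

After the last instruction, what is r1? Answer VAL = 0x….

[0] flags=1000 → (cmp)
[1] flags=1000 VC?T → r1=0x51
[2] flags=1000 GE?F → skip
[3] flags=1000 CC?T → r4=0xb9
[4] flags=0010 → (cmp)
[5] flags=0010 NE?T → r3=0x59
[6] flags=0010 LT?F → skip
[7] flags=0010 CS?T → r0=0xa0
[8] flags=0011 → (cmp)
[9] flags=0011 HI?T → r2=0x93
[10] flags=0011 LE?T → r1=0x37

VAL = 0x37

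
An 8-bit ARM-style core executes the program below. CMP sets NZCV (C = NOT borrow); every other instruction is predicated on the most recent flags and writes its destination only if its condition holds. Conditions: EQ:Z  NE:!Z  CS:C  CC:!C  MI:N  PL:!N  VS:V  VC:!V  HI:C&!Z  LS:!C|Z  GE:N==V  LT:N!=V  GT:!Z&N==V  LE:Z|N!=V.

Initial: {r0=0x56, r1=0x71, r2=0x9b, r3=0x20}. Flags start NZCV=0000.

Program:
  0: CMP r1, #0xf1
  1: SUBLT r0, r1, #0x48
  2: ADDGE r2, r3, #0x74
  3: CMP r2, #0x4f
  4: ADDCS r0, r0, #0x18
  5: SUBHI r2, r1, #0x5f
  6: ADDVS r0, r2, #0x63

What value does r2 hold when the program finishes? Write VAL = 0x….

0: ✓ CMP  NZCV=1001
1: · SUBLT
2: ✓ ADDGE  r2←0x94
3: ✓ CMP  NZCV=0011
4: ✓ ADDCS  r0←0x6e
5: ✓ SUBHI  r2←0x12
6: ✓ ADDVS  r0←0x75

VAL = 0x12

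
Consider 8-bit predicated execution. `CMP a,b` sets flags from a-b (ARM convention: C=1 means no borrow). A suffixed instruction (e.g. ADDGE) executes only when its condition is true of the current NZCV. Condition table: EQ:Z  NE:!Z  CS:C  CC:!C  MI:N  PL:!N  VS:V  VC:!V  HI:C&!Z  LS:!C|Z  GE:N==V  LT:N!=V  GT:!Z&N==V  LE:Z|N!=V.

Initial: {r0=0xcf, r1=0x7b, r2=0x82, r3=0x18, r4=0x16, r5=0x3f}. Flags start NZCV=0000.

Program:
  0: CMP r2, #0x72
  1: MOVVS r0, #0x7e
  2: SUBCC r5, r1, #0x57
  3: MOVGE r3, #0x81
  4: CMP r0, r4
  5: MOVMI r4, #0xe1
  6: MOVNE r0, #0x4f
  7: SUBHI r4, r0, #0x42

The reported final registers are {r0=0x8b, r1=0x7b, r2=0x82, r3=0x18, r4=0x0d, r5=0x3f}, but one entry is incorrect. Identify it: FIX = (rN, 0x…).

[0] flags=0011 → (cmp)
[1] flags=0011 VS?T → r0=0x7e
[2] flags=0011 CC?F → skip
[3] flags=0011 GE?F → skip
[4] flags=0010 → (cmp)
[5] flags=0010 MI?F → skip
[6] flags=0010 NE?T → r0=0x4f
[7] flags=0010 HI?T → r4=0x0d

FIX = (r0, 0x4f)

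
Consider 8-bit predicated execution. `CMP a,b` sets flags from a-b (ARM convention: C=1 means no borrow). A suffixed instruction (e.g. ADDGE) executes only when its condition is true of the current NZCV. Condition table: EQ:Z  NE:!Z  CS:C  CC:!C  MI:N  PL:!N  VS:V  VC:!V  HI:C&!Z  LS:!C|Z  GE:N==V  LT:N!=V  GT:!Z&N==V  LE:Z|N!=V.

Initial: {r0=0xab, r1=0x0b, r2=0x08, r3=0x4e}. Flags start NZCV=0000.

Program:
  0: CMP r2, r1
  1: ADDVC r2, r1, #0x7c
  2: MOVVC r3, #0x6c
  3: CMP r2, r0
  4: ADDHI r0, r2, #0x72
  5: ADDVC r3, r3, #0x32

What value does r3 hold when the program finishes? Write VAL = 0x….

VAL = 0x9e

0: ✓ CMP  NZCV=1000
1: ✓ ADDVC  r2←0x87
2: ✓ MOVVC  r3←0x6c
3: ✓ CMP  NZCV=1000
4: · ADDHI
5: ✓ ADDVC  r3←0x9e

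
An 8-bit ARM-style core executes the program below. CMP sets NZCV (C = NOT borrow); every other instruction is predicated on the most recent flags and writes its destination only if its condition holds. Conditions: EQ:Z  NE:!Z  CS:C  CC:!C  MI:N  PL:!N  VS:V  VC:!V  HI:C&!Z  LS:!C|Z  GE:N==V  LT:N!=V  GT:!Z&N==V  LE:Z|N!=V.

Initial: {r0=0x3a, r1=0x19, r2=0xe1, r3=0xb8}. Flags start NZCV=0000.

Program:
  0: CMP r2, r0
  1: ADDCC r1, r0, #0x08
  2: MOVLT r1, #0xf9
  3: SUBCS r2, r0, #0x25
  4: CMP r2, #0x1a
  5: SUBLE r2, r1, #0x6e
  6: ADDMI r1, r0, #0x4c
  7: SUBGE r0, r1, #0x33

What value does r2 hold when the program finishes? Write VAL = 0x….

VAL = 0x8b

0: ✓ CMP  NZCV=1010
1: · ADDCC
2: ✓ MOVLT  r1←0xf9
3: ✓ SUBCS  r2←0x15
4: ✓ CMP  NZCV=1000
5: ✓ SUBLE  r2←0x8b
6: ✓ ADDMI  r1←0x86
7: · SUBGE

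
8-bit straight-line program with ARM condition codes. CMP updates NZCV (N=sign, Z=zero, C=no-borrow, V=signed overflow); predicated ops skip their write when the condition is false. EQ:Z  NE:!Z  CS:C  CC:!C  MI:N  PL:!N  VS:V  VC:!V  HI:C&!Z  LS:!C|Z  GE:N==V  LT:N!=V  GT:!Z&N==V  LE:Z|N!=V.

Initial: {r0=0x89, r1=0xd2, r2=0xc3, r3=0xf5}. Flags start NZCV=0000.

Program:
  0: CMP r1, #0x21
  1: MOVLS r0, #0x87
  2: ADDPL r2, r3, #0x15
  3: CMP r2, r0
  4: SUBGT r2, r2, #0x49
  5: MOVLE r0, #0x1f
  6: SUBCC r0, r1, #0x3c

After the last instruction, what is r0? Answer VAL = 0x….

[0] flags=1010 → (cmp)
[1] flags=1010 LS?F → skip
[2] flags=1010 PL?F → skip
[3] flags=0010 → (cmp)
[4] flags=0010 GT?T → r2=0x7a
[5] flags=0010 LE?F → skip
[6] flags=0010 CC?F → skip

VAL = 0x89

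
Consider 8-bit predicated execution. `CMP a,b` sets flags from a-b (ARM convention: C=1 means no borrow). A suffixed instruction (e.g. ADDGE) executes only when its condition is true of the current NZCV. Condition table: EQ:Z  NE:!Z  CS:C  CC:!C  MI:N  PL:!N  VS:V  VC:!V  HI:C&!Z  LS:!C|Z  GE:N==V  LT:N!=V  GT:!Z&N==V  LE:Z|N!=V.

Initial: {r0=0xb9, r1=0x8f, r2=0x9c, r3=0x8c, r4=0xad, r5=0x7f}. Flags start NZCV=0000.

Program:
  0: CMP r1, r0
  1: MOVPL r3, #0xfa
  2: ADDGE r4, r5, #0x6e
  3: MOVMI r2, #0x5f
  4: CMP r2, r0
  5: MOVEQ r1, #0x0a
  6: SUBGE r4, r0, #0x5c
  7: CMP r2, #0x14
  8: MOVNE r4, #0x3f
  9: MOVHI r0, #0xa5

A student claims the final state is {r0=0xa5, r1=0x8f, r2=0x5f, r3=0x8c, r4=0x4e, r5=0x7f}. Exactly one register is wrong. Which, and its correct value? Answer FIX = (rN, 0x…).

0: ✓ CMP  NZCV=1000
1: · MOVPL
2: · ADDGE
3: ✓ MOVMI  r2←0x5f
4: ✓ CMP  NZCV=1001
5: · MOVEQ
6: ✓ SUBGE  r4←0x5d
7: ✓ CMP  NZCV=0010
8: ✓ MOVNE  r4←0x3f
9: ✓ MOVHI  r0←0xa5

FIX = (r4, 0x3f)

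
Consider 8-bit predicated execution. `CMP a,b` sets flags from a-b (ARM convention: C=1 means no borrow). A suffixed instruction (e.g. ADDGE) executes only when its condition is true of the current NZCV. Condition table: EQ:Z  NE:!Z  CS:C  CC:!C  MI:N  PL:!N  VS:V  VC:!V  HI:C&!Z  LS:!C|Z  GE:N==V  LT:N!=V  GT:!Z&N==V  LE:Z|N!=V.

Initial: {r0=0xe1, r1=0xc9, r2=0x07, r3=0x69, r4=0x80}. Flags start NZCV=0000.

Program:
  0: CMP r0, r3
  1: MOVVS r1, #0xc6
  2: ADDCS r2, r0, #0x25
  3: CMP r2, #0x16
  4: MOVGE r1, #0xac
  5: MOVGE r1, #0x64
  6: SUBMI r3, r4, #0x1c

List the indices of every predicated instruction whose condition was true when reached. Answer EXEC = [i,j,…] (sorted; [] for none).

[0] flags=0011 → (cmp)
[1] flags=0011 VS?T → r1=0xc6
[2] flags=0011 CS?T → r2=0x06
[3] flags=1000 → (cmp)
[4] flags=1000 GE?F → skip
[5] flags=1000 GE?F → skip
[6] flags=1000 MI?T → r3=0x64

EXEC = [1,2,6]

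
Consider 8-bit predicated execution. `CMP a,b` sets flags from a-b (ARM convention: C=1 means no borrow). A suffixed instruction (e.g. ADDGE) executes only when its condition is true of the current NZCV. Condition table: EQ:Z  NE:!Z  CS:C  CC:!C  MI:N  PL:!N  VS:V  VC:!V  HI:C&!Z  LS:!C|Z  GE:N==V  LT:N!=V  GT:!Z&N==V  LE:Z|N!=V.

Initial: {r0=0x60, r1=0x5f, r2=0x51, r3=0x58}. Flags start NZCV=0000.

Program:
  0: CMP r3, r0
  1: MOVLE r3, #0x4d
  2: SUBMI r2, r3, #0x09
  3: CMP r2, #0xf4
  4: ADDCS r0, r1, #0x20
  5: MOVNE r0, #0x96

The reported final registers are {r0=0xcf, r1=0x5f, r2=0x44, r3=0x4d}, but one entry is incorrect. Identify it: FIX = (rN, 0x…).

FIX = (r0, 0x96)

[0] flags=1000 → (cmp)
[1] flags=1000 LE?T → r3=0x4d
[2] flags=1000 MI?T → r2=0x44
[3] flags=0000 → (cmp)
[4] flags=0000 CS?F → skip
[5] flags=0000 NE?T → r0=0x96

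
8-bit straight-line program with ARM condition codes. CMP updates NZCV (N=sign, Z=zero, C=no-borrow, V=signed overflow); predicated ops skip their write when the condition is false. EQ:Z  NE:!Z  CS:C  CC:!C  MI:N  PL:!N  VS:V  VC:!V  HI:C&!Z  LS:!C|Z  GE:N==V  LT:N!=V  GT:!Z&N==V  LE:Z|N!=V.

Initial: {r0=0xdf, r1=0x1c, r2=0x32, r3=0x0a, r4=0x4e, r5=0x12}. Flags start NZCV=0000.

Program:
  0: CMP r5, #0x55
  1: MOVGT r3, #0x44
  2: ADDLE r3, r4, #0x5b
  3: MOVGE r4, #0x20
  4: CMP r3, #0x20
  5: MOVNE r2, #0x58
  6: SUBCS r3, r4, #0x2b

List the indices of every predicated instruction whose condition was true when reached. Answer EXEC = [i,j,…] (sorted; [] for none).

EXEC = [2,5,6]

[0] flags=1000 → (cmp)
[1] flags=1000 GT?F → skip
[2] flags=1000 LE?T → r3=0xa9
[3] flags=1000 GE?F → skip
[4] flags=1010 → (cmp)
[5] flags=1010 NE?T → r2=0x58
[6] flags=1010 CS?T → r3=0x23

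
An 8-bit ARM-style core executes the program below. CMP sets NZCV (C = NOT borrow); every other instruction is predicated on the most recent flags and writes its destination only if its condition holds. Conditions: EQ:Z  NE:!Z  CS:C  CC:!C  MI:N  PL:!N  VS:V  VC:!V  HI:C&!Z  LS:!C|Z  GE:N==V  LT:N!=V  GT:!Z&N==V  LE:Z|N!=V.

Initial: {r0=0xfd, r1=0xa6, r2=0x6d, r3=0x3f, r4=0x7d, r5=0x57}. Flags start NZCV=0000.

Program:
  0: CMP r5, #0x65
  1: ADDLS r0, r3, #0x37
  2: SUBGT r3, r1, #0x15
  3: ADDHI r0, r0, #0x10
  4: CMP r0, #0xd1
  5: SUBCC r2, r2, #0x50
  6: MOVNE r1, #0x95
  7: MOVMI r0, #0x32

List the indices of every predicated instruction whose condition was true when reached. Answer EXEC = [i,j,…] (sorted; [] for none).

[0] flags=1000 → (cmp)
[1] flags=1000 LS?T → r0=0x76
[2] flags=1000 GT?F → skip
[3] flags=1000 HI?F → skip
[4] flags=1001 → (cmp)
[5] flags=1001 CC?T → r2=0x1d
[6] flags=1001 NE?T → r1=0x95
[7] flags=1001 MI?T → r0=0x32

EXEC = [1,5,6,7]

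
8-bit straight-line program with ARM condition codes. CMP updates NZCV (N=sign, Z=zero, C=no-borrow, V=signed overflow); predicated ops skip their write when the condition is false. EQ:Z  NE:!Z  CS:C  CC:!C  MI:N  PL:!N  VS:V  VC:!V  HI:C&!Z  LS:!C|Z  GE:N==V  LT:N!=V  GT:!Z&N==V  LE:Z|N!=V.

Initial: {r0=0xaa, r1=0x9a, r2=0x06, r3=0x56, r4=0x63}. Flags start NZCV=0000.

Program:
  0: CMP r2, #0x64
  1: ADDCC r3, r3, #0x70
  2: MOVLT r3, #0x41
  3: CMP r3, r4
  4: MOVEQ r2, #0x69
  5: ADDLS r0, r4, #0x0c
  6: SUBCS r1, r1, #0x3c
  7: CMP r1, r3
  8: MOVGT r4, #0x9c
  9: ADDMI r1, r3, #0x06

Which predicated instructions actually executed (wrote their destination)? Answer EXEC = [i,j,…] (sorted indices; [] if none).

EXEC = [1,2,5]

[0] flags=1000 → (cmp)
[1] flags=1000 CC?T → r3=0xc6
[2] flags=1000 LT?T → r3=0x41
[3] flags=1000 → (cmp)
[4] flags=1000 EQ?F → skip
[5] flags=1000 LS?T → r0=0x6f
[6] flags=1000 CS?F → skip
[7] flags=0011 → (cmp)
[8] flags=0011 GT?F → skip
[9] flags=0011 MI?F → skip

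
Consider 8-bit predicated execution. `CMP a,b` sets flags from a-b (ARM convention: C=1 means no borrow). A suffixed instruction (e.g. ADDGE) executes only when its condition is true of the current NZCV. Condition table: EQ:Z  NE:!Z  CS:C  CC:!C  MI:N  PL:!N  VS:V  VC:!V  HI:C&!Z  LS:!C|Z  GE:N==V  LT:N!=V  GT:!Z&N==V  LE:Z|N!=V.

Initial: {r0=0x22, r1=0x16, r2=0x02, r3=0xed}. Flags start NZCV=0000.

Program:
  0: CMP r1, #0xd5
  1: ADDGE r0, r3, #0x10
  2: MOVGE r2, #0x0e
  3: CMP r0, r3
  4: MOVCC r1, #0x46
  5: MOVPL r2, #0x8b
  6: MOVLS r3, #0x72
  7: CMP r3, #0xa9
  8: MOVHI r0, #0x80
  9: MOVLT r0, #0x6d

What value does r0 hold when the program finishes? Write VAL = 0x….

0: ✓ CMP  NZCV=0000
1: ✓ ADDGE  r0←0xfd
2: ✓ MOVGE  r2←0x0e
3: ✓ CMP  NZCV=0010
4: · MOVCC
5: ✓ MOVPL  r2←0x8b
6: · MOVLS
7: ✓ CMP  NZCV=0010
8: ✓ MOVHI  r0←0x80
9: · MOVLT

VAL = 0x80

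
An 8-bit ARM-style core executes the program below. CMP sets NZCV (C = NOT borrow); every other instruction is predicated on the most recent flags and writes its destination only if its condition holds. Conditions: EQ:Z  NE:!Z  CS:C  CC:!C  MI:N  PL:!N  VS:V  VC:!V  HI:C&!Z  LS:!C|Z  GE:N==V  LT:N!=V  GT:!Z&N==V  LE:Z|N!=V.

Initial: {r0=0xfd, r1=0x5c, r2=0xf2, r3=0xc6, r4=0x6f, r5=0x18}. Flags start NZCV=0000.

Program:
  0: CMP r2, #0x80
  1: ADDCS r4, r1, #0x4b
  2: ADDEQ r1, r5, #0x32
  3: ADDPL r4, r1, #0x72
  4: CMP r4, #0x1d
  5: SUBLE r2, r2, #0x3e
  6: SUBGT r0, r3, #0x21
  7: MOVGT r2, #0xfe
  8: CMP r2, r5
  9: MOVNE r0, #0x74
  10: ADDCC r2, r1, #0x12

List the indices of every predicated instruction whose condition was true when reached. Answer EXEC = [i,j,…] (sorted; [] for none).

0: ✓ CMP  NZCV=0010
1: ✓ ADDCS  r4←0xa7
2: · ADDEQ
3: ✓ ADDPL  r4←0xce
4: ✓ CMP  NZCV=1010
5: ✓ SUBLE  r2←0xb4
6: · SUBGT
7: · MOVGT
8: ✓ CMP  NZCV=1010
9: ✓ MOVNE  r0←0x74
10: · ADDCC

EXEC = [1,3,5,9]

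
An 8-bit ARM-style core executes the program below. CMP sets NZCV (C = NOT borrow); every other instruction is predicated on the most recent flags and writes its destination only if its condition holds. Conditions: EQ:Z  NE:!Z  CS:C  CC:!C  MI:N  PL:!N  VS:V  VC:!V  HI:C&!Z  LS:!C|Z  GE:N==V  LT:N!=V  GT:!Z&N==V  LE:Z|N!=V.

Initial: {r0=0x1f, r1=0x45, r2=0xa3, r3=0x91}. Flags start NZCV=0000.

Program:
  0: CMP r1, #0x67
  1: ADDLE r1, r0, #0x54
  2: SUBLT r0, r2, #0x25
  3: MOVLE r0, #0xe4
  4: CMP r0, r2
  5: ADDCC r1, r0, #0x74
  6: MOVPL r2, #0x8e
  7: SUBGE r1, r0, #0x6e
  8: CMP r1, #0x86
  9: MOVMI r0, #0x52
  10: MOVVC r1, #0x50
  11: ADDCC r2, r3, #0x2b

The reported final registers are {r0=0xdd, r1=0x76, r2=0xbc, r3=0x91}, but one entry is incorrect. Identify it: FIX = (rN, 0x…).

FIX = (r0, 0x52)

[0] flags=1000 → (cmp)
[1] flags=1000 LE?T → r1=0x73
[2] flags=1000 LT?T → r0=0x7e
[3] flags=1000 LE?T → r0=0xe4
[4] flags=0010 → (cmp)
[5] flags=0010 CC?F → skip
[6] flags=0010 PL?T → r2=0x8e
[7] flags=0010 GE?T → r1=0x76
[8] flags=1001 → (cmp)
[9] flags=1001 MI?T → r0=0x52
[10] flags=1001 VC?F → skip
[11] flags=1001 CC?T → r2=0xbc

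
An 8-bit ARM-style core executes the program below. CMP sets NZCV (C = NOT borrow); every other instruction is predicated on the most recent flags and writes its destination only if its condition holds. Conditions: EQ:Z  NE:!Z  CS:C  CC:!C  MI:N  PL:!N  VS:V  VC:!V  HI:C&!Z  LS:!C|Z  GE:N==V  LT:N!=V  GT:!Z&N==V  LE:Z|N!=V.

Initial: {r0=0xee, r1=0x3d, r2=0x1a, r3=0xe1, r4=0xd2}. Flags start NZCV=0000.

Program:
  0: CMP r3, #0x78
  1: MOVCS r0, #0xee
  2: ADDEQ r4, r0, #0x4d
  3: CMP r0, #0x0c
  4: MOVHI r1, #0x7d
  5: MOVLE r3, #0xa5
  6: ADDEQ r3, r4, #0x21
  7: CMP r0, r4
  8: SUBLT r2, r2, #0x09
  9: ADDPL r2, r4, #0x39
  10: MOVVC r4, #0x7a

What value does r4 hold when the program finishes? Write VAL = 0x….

VAL = 0x7a

0: ✓ CMP  NZCV=0011
1: ✓ MOVCS  r0←0xee
2: · ADDEQ
3: ✓ CMP  NZCV=1010
4: ✓ MOVHI  r1←0x7d
5: ✓ MOVLE  r3←0xa5
6: · ADDEQ
7: ✓ CMP  NZCV=0010
8: · SUBLT
9: ✓ ADDPL  r2←0x0b
10: ✓ MOVVC  r4←0x7a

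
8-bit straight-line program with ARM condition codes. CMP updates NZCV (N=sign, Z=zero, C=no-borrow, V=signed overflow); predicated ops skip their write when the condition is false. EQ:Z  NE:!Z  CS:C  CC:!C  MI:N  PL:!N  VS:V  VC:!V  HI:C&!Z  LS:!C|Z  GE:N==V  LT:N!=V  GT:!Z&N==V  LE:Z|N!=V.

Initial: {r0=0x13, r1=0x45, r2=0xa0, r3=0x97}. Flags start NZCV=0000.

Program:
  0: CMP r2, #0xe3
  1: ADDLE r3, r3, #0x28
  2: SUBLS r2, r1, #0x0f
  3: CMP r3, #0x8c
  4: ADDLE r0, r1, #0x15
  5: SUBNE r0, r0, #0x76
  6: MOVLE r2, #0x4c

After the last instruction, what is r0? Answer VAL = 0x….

VAL = 0x9d

0: ✓ CMP  NZCV=1000
1: ✓ ADDLE  r3←0xbf
2: ✓ SUBLS  r2←0x36
3: ✓ CMP  NZCV=0010
4: · ADDLE
5: ✓ SUBNE  r0←0x9d
6: · MOVLE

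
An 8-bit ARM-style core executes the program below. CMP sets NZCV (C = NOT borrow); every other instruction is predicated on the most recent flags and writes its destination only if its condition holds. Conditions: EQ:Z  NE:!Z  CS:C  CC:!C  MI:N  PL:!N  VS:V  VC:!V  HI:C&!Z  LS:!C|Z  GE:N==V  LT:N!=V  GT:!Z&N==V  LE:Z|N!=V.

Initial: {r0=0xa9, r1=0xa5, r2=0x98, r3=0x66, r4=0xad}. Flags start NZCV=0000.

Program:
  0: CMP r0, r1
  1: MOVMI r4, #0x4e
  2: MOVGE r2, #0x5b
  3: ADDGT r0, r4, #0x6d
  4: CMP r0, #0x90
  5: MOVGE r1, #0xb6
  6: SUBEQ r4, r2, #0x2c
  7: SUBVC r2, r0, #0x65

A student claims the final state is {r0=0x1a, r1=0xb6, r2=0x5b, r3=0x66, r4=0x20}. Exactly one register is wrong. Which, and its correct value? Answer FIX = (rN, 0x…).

FIX = (r4, 0xad)

0: ✓ CMP  NZCV=0010
1: · MOVMI
2: ✓ MOVGE  r2←0x5b
3: ✓ ADDGT  r0←0x1a
4: ✓ CMP  NZCV=1001
5: ✓ MOVGE  r1←0xb6
6: · SUBEQ
7: · SUBVC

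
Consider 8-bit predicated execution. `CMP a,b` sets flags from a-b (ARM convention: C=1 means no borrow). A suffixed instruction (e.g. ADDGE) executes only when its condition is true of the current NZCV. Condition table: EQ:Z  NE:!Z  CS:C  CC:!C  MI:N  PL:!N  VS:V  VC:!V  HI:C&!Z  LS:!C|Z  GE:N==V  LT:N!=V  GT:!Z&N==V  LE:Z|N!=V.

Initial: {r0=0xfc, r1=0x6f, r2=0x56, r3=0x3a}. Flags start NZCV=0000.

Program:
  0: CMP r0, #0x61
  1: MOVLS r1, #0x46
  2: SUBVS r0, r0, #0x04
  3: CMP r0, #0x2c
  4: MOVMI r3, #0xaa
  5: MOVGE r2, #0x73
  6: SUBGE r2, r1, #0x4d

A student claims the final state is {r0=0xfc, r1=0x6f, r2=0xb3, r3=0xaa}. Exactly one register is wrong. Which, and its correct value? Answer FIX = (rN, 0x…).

FIX = (r2, 0x56)

[0] flags=1010 → (cmp)
[1] flags=1010 LS?F → skip
[2] flags=1010 VS?F → skip
[3] flags=1010 → (cmp)
[4] flags=1010 MI?T → r3=0xaa
[5] flags=1010 GE?F → skip
[6] flags=1010 GE?F → skip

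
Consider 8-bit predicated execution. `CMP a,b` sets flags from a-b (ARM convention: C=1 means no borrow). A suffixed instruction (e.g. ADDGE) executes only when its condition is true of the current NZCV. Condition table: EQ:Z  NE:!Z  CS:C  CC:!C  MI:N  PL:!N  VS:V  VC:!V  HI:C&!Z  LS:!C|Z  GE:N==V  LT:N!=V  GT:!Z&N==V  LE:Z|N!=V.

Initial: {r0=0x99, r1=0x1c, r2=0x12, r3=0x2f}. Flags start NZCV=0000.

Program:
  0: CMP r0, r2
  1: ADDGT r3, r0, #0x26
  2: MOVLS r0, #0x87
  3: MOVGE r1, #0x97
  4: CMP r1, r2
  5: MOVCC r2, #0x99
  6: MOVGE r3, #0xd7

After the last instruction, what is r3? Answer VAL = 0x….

[0] flags=1010 → (cmp)
[1] flags=1010 GT?F → skip
[2] flags=1010 LS?F → skip
[3] flags=1010 GE?F → skip
[4] flags=0010 → (cmp)
[5] flags=0010 CC?F → skip
[6] flags=0010 GE?T → r3=0xd7

VAL = 0xd7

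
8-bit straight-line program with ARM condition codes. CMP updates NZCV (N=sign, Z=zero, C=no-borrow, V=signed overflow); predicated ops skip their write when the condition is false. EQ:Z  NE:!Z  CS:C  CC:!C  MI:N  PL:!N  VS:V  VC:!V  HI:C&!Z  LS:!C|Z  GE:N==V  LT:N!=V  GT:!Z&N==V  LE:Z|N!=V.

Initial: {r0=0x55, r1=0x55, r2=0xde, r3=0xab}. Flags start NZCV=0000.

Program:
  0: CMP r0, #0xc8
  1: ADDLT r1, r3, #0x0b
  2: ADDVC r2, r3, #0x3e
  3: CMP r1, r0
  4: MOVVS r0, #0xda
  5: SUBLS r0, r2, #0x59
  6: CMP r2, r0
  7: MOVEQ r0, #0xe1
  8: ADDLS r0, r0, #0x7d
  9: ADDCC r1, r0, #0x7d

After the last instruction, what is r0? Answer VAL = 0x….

[0] flags=1001 → (cmp)
[1] flags=1001 LT?F → skip
[2] flags=1001 VC?F → skip
[3] flags=0110 → (cmp)
[4] flags=0110 VS?F → skip
[5] flags=0110 LS?T → r0=0x85
[6] flags=0010 → (cmp)
[7] flags=0010 EQ?F → skip
[8] flags=0010 LS?F → skip
[9] flags=0010 CC?F → skip

VAL = 0x85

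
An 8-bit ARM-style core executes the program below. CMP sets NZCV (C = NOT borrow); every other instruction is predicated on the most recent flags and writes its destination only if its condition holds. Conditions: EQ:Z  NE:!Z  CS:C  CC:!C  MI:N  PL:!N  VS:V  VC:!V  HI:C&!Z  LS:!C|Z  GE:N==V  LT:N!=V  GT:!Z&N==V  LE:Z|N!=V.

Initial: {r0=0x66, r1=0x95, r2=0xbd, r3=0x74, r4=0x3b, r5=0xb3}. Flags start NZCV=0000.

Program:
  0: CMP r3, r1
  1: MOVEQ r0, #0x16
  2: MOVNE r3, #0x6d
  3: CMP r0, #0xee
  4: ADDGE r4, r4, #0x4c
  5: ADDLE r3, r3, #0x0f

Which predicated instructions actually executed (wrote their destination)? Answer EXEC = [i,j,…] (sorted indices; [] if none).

0: ✓ CMP  NZCV=1001
1: · MOVEQ
2: ✓ MOVNE  r3←0x6d
3: ✓ CMP  NZCV=0000
4: ✓ ADDGE  r4←0x87
5: · ADDLE

EXEC = [2,4]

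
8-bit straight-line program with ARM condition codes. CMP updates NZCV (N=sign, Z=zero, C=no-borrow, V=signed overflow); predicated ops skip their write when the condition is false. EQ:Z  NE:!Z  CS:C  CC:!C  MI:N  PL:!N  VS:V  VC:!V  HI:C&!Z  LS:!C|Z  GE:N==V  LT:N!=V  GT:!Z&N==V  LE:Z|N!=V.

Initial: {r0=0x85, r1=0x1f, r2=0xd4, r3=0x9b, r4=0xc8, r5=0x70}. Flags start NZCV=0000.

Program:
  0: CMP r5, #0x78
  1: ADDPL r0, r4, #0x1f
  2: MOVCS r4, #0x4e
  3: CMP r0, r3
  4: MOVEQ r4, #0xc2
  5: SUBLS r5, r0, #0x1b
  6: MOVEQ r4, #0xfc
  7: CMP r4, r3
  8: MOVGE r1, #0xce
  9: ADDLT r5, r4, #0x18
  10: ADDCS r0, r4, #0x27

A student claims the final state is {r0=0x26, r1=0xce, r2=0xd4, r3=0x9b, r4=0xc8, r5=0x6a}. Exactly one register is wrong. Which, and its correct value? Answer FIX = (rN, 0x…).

FIX = (r0, 0xef)

0: ✓ CMP  NZCV=1000
1: · ADDPL
2: · MOVCS
3: ✓ CMP  NZCV=1000
4: · MOVEQ
5: ✓ SUBLS  r5←0x6a
6: · MOVEQ
7: ✓ CMP  NZCV=0010
8: ✓ MOVGE  r1←0xce
9: · ADDLT
10: ✓ ADDCS  r0←0xef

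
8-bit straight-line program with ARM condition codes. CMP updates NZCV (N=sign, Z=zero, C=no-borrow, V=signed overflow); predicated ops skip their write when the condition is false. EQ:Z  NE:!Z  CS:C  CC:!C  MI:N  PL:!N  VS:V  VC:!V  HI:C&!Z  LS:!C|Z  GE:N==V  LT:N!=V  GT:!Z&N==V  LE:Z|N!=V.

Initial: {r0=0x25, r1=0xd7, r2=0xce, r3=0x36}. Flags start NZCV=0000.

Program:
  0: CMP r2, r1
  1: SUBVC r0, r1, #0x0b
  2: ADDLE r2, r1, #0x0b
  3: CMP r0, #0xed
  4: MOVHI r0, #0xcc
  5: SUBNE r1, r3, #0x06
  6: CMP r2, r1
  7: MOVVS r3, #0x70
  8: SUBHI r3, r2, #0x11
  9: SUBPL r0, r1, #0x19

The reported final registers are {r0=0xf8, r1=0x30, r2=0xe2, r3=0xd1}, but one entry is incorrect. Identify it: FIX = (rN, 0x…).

FIX = (r0, 0xcc)

0: ✓ CMP  NZCV=1000
1: ✓ SUBVC  r0←0xcc
2: ✓ ADDLE  r2←0xe2
3: ✓ CMP  NZCV=1000
4: · MOVHI
5: ✓ SUBNE  r1←0x30
6: ✓ CMP  NZCV=1010
7: · MOVVS
8: ✓ SUBHI  r3←0xd1
9: · SUBPL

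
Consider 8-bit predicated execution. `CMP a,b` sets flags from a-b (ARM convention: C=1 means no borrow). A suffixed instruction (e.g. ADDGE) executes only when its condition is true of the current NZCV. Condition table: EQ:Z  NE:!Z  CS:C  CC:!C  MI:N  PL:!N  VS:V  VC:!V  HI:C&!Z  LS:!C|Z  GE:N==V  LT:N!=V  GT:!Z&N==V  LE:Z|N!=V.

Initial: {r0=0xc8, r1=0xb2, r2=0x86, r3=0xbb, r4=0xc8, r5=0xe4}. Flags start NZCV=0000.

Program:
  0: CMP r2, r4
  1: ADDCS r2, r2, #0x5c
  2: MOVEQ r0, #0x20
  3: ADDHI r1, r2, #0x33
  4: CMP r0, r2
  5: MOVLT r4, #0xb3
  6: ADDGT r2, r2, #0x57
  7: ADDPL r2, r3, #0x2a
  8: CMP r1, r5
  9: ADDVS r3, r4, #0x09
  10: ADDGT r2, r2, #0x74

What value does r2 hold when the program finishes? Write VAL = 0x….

VAL = 0xe5

[0] flags=1000 → (cmp)
[1] flags=1000 CS?F → skip
[2] flags=1000 EQ?F → skip
[3] flags=1000 HI?F → skip
[4] flags=0010 → (cmp)
[5] flags=0010 LT?F → skip
[6] flags=0010 GT?T → r2=0xdd
[7] flags=0010 PL?T → r2=0xe5
[8] flags=1000 → (cmp)
[9] flags=1000 VS?F → skip
[10] flags=1000 GT?F → skip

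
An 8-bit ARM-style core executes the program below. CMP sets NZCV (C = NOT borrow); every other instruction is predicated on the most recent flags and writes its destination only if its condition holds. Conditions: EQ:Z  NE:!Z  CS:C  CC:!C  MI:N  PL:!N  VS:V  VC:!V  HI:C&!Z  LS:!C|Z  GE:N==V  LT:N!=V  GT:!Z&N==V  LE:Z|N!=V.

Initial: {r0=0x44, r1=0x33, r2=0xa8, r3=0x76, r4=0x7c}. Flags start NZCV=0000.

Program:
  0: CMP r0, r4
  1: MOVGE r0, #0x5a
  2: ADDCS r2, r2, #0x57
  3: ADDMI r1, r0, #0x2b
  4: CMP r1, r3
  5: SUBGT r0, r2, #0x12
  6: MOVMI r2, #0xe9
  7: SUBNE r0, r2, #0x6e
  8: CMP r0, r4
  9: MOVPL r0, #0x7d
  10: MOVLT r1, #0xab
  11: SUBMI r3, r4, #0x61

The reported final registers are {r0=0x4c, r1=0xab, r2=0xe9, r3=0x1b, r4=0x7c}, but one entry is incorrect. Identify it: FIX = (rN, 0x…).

0: ✓ CMP  NZCV=1000
1: · MOVGE
2: · ADDCS
3: ✓ ADDMI  r1←0x6f
4: ✓ CMP  NZCV=1000
5: · SUBGT
6: ✓ MOVMI  r2←0xe9
7: ✓ SUBNE  r0←0x7b
8: ✓ CMP  NZCV=1000
9: · MOVPL
10: ✓ MOVLT  r1←0xab
11: ✓ SUBMI  r3←0x1b

FIX = (r0, 0x7b)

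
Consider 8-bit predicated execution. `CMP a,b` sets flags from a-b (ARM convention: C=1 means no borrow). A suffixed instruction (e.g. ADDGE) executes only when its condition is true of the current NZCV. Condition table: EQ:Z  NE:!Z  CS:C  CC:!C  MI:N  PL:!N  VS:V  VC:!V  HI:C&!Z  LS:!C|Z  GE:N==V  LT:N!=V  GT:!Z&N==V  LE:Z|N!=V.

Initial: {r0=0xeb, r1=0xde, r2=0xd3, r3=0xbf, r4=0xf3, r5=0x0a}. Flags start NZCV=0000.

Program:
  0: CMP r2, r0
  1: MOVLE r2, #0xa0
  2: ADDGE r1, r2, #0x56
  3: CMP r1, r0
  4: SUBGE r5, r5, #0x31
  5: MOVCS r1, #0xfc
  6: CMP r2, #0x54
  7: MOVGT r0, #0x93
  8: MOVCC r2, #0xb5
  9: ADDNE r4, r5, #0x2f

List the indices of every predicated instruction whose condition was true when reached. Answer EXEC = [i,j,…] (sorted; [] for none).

[0] flags=1000 → (cmp)
[1] flags=1000 LE?T → r2=0xa0
[2] flags=1000 GE?F → skip
[3] flags=1000 → (cmp)
[4] flags=1000 GE?F → skip
[5] flags=1000 CS?F → skip
[6] flags=0011 → (cmp)
[7] flags=0011 GT?F → skip
[8] flags=0011 CC?F → skip
[9] flags=0011 NE?T → r4=0x39

EXEC = [1,9]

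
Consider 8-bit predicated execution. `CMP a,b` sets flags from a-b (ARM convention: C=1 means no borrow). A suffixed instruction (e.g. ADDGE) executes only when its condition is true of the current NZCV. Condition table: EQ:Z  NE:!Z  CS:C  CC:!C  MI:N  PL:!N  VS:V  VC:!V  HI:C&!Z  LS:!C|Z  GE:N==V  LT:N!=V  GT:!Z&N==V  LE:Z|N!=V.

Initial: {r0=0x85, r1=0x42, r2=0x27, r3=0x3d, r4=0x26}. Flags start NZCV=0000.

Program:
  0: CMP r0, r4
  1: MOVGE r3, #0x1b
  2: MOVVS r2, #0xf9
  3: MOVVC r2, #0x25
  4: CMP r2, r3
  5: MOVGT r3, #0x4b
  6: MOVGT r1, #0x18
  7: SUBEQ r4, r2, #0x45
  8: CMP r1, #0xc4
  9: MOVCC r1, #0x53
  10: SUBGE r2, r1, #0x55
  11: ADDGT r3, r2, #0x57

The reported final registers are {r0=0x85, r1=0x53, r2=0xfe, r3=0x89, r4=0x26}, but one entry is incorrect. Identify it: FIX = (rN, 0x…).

FIX = (r3, 0x55)

[0] flags=0011 → (cmp)
[1] flags=0011 GE?F → skip
[2] flags=0011 VS?T → r2=0xf9
[3] flags=0011 VC?F → skip
[4] flags=1010 → (cmp)
[5] flags=1010 GT?F → skip
[6] flags=1010 GT?F → skip
[7] flags=1010 EQ?F → skip
[8] flags=0000 → (cmp)
[9] flags=0000 CC?T → r1=0x53
[10] flags=0000 GE?T → r2=0xfe
[11] flags=0000 GT?T → r3=0x55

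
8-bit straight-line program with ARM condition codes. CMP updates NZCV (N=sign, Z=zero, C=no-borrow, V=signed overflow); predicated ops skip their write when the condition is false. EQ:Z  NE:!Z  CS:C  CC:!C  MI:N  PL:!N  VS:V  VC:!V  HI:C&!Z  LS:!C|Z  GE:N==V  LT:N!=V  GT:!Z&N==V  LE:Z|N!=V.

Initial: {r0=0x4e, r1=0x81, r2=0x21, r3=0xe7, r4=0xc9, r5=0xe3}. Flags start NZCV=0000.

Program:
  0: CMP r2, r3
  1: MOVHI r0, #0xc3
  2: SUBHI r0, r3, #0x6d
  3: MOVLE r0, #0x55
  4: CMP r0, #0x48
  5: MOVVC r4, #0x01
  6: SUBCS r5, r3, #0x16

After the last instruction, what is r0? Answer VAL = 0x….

0: ✓ CMP  NZCV=0000
1: · MOVHI
2: · SUBHI
3: · MOVLE
4: ✓ CMP  NZCV=0010
5: ✓ MOVVC  r4←0x01
6: ✓ SUBCS  r5←0xd1

VAL = 0x4e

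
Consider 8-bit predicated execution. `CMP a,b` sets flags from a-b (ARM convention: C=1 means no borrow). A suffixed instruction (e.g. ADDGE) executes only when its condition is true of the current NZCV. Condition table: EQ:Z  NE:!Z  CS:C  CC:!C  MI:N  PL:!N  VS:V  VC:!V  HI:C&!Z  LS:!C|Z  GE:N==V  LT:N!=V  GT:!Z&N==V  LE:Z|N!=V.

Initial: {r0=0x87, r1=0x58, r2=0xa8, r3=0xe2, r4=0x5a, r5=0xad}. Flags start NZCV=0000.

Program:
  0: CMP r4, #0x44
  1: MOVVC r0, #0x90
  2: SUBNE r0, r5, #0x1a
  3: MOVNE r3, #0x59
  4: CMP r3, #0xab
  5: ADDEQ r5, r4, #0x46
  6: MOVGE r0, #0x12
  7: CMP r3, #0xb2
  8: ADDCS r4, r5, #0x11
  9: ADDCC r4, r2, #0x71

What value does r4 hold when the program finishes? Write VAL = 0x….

0: ✓ CMP  NZCV=0010
1: ✓ MOVVC  r0←0x90
2: ✓ SUBNE  r0←0x93
3: ✓ MOVNE  r3←0x59
4: ✓ CMP  NZCV=1001
5: · ADDEQ
6: ✓ MOVGE  r0←0x12
7: ✓ CMP  NZCV=1001
8: · ADDCS
9: ✓ ADDCC  r4←0x19

VAL = 0x19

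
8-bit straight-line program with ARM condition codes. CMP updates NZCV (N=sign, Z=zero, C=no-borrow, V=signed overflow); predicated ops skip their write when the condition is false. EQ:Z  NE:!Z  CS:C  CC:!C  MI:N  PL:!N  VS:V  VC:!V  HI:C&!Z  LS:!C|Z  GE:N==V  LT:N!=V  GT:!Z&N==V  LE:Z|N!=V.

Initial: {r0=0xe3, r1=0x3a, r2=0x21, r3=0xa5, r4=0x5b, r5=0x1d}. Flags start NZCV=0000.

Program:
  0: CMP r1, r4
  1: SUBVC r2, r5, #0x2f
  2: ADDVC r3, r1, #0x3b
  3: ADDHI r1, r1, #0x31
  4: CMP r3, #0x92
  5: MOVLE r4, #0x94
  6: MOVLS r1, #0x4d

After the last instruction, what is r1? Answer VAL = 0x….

0: ✓ CMP  NZCV=1000
1: ✓ SUBVC  r2←0xee
2: ✓ ADDVC  r3←0x75
3: · ADDHI
4: ✓ CMP  NZCV=1001
5: · MOVLE
6: ✓ MOVLS  r1←0x4d

VAL = 0x4d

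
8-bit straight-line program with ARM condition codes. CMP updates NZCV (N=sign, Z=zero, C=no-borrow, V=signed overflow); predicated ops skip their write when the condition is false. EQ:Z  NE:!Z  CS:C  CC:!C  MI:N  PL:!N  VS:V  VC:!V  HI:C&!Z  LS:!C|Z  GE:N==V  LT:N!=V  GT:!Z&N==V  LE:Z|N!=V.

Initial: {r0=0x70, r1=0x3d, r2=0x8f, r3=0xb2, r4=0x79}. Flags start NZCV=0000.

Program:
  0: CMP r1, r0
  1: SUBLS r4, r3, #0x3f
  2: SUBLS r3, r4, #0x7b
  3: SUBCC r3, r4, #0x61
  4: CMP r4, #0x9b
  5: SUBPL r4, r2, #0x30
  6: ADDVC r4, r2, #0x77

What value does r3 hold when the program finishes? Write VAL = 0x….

VAL = 0x12

[0] flags=1000 → (cmp)
[1] flags=1000 LS?T → r4=0x73
[2] flags=1000 LS?T → r3=0xf8
[3] flags=1000 CC?T → r3=0x12
[4] flags=1001 → (cmp)
[5] flags=1001 PL?F → skip
[6] flags=1001 VC?F → skip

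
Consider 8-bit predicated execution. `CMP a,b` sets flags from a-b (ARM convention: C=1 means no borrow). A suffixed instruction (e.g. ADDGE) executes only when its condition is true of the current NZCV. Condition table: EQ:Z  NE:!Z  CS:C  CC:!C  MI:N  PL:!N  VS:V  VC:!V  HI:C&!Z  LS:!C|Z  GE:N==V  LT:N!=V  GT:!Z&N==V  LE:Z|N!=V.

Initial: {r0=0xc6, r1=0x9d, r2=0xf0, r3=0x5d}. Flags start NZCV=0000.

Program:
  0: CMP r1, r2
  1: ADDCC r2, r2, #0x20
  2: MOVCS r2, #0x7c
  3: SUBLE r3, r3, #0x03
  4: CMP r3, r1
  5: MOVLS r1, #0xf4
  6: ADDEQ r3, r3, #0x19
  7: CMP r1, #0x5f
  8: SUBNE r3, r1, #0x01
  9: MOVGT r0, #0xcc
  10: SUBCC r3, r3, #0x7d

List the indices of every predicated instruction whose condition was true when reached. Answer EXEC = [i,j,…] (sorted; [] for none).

EXEC = [1,3,5,8]

[0] flags=1000 → (cmp)
[1] flags=1000 CC?T → r2=0x10
[2] flags=1000 CS?F → skip
[3] flags=1000 LE?T → r3=0x5a
[4] flags=1001 → (cmp)
[5] flags=1001 LS?T → r1=0xf4
[6] flags=1001 EQ?F → skip
[7] flags=1010 → (cmp)
[8] flags=1010 NE?T → r3=0xf3
[9] flags=1010 GT?F → skip
[10] flags=1010 CC?F → skip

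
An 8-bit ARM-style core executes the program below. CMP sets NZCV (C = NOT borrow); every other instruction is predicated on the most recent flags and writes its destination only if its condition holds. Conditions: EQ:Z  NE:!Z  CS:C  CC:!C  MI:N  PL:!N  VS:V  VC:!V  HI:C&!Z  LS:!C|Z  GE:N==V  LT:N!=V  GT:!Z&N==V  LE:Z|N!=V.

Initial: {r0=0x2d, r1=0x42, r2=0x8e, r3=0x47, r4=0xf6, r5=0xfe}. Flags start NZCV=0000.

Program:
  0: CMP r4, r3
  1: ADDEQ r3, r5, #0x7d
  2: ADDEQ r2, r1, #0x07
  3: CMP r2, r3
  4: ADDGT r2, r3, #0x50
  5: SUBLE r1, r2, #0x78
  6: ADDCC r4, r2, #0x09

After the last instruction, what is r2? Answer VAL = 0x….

VAL = 0x8e

0: ✓ CMP  NZCV=1010
1: · ADDEQ
2: · ADDEQ
3: ✓ CMP  NZCV=0011
4: · ADDGT
5: ✓ SUBLE  r1←0x16
6: · ADDCC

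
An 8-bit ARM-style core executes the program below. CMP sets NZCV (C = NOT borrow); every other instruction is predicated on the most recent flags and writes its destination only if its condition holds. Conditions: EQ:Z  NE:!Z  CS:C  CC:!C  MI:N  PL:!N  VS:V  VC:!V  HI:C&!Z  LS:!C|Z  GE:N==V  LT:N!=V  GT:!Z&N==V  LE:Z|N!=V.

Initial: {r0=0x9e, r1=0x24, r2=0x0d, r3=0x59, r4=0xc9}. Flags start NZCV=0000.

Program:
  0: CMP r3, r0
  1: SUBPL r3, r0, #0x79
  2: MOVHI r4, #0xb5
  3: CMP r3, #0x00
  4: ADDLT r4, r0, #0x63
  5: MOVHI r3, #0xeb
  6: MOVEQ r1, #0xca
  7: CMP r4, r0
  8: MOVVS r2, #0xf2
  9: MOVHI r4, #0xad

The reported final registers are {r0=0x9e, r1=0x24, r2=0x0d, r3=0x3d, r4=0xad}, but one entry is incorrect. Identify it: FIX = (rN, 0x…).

FIX = (r3, 0xeb)

[0] flags=1001 → (cmp)
[1] flags=1001 PL?F → skip
[2] flags=1001 HI?F → skip
[3] flags=0010 → (cmp)
[4] flags=0010 LT?F → skip
[5] flags=0010 HI?T → r3=0xeb
[6] flags=0010 EQ?F → skip
[7] flags=0010 → (cmp)
[8] flags=0010 VS?F → skip
[9] flags=0010 HI?T → r4=0xad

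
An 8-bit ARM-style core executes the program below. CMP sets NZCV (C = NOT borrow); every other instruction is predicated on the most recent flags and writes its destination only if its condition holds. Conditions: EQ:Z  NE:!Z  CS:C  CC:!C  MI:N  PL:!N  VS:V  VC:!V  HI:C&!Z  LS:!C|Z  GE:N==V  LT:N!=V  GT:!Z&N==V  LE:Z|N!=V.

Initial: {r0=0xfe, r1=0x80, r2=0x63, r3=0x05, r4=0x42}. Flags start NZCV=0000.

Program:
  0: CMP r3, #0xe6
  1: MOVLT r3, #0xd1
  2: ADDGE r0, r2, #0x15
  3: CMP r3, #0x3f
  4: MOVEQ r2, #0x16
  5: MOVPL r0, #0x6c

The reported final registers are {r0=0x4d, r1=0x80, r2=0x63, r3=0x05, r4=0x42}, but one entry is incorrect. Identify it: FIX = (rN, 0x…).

[0] flags=0000 → (cmp)
[1] flags=0000 LT?F → skip
[2] flags=0000 GE?T → r0=0x78
[3] flags=1000 → (cmp)
[4] flags=1000 EQ?F → skip
[5] flags=1000 PL?F → skip

FIX = (r0, 0x78)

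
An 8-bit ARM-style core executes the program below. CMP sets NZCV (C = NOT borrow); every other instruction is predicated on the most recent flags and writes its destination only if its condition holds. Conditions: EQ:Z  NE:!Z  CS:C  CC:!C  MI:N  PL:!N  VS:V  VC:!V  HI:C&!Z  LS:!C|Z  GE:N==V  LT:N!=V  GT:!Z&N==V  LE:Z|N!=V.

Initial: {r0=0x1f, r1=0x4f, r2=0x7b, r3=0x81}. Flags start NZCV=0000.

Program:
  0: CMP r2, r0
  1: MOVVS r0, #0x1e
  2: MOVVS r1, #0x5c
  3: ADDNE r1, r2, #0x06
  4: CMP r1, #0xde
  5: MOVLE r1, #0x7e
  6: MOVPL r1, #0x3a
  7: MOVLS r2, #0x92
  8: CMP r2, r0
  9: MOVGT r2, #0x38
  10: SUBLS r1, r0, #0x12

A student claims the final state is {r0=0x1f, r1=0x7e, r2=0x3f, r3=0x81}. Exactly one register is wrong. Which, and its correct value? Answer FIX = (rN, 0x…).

[0] flags=0010 → (cmp)
[1] flags=0010 VS?F → skip
[2] flags=0010 VS?F → skip
[3] flags=0010 NE?T → r1=0x81
[4] flags=1000 → (cmp)
[5] flags=1000 LE?T → r1=0x7e
[6] flags=1000 PL?F → skip
[7] flags=1000 LS?T → r2=0x92
[8] flags=0011 → (cmp)
[9] flags=0011 GT?F → skip
[10] flags=0011 LS?F → skip

FIX = (r2, 0x92)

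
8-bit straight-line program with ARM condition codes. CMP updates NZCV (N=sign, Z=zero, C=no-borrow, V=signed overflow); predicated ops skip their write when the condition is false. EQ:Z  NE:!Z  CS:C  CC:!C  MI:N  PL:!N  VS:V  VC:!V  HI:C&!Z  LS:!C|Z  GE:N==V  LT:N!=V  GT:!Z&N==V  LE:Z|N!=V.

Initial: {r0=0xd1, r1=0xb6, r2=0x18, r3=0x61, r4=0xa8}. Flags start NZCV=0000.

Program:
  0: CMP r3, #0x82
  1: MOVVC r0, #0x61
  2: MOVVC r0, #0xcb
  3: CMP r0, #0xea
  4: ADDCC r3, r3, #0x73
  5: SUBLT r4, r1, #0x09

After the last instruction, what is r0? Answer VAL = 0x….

VAL = 0xd1

[0] flags=1001 → (cmp)
[1] flags=1001 VC?F → skip
[2] flags=1001 VC?F → skip
[3] flags=1000 → (cmp)
[4] flags=1000 CC?T → r3=0xd4
[5] flags=1000 LT?T → r4=0xad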